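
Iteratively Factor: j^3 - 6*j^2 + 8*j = (j - 2)*(j^2 - 4*j) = (j - 4)*(j - 2)*(j)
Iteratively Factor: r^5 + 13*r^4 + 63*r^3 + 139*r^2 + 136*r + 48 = (r + 1)*(r^4 + 12*r^3 + 51*r^2 + 88*r + 48) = (r + 1)*(r + 4)*(r^3 + 8*r^2 + 19*r + 12) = (r + 1)*(r + 4)^2*(r^2 + 4*r + 3) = (r + 1)^2*(r + 4)^2*(r + 3)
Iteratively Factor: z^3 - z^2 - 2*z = (z + 1)*(z^2 - 2*z) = z*(z + 1)*(z - 2)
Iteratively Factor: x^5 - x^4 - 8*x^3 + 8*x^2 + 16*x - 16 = (x - 2)*(x^4 + x^3 - 6*x^2 - 4*x + 8) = (x - 2)*(x - 1)*(x^3 + 2*x^2 - 4*x - 8) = (x - 2)^2*(x - 1)*(x^2 + 4*x + 4) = (x - 2)^2*(x - 1)*(x + 2)*(x + 2)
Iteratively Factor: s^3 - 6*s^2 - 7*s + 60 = (s - 4)*(s^2 - 2*s - 15) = (s - 5)*(s - 4)*(s + 3)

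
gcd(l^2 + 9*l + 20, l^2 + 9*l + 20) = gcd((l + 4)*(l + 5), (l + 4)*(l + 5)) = l^2 + 9*l + 20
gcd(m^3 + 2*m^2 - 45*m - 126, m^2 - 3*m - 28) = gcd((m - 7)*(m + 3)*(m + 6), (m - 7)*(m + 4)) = m - 7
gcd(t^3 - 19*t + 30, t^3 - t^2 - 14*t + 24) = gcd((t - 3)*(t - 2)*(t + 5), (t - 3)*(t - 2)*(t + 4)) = t^2 - 5*t + 6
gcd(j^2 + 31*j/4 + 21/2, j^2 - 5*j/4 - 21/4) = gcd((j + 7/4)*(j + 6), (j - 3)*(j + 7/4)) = j + 7/4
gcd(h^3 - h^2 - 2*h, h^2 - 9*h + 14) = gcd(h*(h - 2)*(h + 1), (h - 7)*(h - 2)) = h - 2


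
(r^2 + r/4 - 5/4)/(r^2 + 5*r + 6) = (4*r^2 + r - 5)/(4*(r^2 + 5*r + 6))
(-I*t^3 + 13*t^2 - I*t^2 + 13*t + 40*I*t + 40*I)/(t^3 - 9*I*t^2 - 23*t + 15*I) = (-I*t^3 + t^2*(13 - I) + t*(13 + 40*I) + 40*I)/(t^3 - 9*I*t^2 - 23*t + 15*I)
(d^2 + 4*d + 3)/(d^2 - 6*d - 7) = (d + 3)/(d - 7)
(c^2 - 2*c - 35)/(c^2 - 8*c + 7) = (c + 5)/(c - 1)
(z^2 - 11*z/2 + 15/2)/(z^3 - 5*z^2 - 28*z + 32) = (2*z^2 - 11*z + 15)/(2*(z^3 - 5*z^2 - 28*z + 32))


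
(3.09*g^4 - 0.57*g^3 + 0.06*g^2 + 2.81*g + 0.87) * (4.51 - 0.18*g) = -0.5562*g^5 + 14.0385*g^4 - 2.5815*g^3 - 0.2352*g^2 + 12.5165*g + 3.9237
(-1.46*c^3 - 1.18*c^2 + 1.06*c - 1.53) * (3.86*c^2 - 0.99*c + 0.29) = -5.6356*c^5 - 3.1094*c^4 + 4.8364*c^3 - 7.2974*c^2 + 1.8221*c - 0.4437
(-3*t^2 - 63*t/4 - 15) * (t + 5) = -3*t^3 - 123*t^2/4 - 375*t/4 - 75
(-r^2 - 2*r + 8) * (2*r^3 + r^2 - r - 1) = -2*r^5 - 5*r^4 + 15*r^3 + 11*r^2 - 6*r - 8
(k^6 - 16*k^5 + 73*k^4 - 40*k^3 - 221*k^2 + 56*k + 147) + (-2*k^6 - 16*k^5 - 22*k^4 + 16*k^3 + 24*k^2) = -k^6 - 32*k^5 + 51*k^4 - 24*k^3 - 197*k^2 + 56*k + 147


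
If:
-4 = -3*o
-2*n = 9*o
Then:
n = -6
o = 4/3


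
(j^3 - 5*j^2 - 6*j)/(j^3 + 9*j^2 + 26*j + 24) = j*(j^2 - 5*j - 6)/(j^3 + 9*j^2 + 26*j + 24)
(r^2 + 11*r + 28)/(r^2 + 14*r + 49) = (r + 4)/(r + 7)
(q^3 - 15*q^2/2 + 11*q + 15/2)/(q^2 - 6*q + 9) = (2*q^2 - 9*q - 5)/(2*(q - 3))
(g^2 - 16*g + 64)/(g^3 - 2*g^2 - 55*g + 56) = (g - 8)/(g^2 + 6*g - 7)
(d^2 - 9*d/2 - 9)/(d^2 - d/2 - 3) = (d - 6)/(d - 2)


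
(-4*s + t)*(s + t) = -4*s^2 - 3*s*t + t^2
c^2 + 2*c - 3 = (c - 1)*(c + 3)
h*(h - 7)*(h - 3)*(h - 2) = h^4 - 12*h^3 + 41*h^2 - 42*h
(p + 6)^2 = p^2 + 12*p + 36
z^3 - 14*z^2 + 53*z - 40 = (z - 8)*(z - 5)*(z - 1)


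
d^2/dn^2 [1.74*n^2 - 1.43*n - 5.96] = 3.48000000000000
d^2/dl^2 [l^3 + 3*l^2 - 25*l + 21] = 6*l + 6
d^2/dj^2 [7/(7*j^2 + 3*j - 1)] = 14*(-49*j^2 - 21*j + (14*j + 3)^2 + 7)/(7*j^2 + 3*j - 1)^3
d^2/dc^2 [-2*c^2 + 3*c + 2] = -4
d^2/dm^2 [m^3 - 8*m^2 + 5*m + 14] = 6*m - 16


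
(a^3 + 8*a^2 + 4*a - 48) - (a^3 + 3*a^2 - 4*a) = 5*a^2 + 8*a - 48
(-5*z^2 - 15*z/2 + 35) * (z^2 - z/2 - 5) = -5*z^4 - 5*z^3 + 255*z^2/4 + 20*z - 175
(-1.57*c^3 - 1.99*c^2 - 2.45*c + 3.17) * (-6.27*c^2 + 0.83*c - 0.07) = 9.8439*c^5 + 11.1742*c^4 + 13.8197*c^3 - 21.7701*c^2 + 2.8026*c - 0.2219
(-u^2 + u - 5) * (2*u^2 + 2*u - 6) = -2*u^4 - 2*u^2 - 16*u + 30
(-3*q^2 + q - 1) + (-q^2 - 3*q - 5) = -4*q^2 - 2*q - 6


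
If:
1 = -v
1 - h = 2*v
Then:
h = 3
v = -1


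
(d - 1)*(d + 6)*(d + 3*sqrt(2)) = d^3 + 3*sqrt(2)*d^2 + 5*d^2 - 6*d + 15*sqrt(2)*d - 18*sqrt(2)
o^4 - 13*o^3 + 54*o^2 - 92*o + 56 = (o - 7)*(o - 2)^3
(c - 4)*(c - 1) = c^2 - 5*c + 4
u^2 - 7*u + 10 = (u - 5)*(u - 2)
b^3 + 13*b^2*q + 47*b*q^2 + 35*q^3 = (b + q)*(b + 5*q)*(b + 7*q)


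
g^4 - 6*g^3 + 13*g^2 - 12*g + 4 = (g - 2)^2*(g - 1)^2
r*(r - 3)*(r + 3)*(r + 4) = r^4 + 4*r^3 - 9*r^2 - 36*r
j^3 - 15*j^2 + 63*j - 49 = (j - 7)^2*(j - 1)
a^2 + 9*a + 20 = (a + 4)*(a + 5)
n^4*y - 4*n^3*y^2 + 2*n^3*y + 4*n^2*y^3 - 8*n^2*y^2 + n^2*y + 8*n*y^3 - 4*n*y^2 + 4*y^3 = (n + 1)*(n - 2*y)^2*(n*y + y)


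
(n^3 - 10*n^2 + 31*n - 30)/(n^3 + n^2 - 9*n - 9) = (n^2 - 7*n + 10)/(n^2 + 4*n + 3)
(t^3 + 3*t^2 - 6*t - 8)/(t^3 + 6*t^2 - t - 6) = (t^2 + 2*t - 8)/(t^2 + 5*t - 6)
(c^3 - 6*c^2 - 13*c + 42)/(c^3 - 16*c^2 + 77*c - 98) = (c + 3)/(c - 7)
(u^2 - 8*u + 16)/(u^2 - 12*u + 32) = (u - 4)/(u - 8)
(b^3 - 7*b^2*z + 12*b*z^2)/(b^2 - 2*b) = (b^2 - 7*b*z + 12*z^2)/(b - 2)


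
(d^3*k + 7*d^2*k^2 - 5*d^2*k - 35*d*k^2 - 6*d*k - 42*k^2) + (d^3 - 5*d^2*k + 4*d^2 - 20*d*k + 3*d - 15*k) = d^3*k + d^3 + 7*d^2*k^2 - 10*d^2*k + 4*d^2 - 35*d*k^2 - 26*d*k + 3*d - 42*k^2 - 15*k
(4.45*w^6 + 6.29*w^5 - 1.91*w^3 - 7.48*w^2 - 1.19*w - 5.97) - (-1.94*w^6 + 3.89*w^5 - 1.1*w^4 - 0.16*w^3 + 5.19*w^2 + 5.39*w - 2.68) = 6.39*w^6 + 2.4*w^5 + 1.1*w^4 - 1.75*w^3 - 12.67*w^2 - 6.58*w - 3.29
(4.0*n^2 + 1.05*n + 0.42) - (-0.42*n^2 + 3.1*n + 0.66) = 4.42*n^2 - 2.05*n - 0.24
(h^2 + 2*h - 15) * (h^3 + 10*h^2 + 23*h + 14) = h^5 + 12*h^4 + 28*h^3 - 90*h^2 - 317*h - 210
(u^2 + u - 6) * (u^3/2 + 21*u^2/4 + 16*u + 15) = u^5/2 + 23*u^4/4 + 73*u^3/4 - u^2/2 - 81*u - 90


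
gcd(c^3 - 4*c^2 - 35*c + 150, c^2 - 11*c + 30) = c - 5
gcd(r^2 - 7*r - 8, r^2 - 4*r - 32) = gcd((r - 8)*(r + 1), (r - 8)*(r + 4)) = r - 8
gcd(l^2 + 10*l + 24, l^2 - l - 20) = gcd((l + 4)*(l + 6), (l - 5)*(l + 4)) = l + 4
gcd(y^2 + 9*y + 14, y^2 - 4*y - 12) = y + 2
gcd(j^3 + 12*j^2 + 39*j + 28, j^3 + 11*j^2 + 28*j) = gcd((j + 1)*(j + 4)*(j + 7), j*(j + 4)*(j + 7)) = j^2 + 11*j + 28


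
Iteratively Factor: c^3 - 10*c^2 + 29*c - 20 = (c - 4)*(c^2 - 6*c + 5) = (c - 4)*(c - 1)*(c - 5)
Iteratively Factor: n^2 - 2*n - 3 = (n + 1)*(n - 3)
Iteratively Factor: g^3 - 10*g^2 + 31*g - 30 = (g - 2)*(g^2 - 8*g + 15) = (g - 3)*(g - 2)*(g - 5)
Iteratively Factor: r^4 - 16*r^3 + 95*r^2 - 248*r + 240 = (r - 4)*(r^3 - 12*r^2 + 47*r - 60) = (r - 5)*(r - 4)*(r^2 - 7*r + 12) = (r - 5)*(r - 4)^2*(r - 3)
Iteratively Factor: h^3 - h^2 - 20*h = (h)*(h^2 - h - 20) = h*(h - 5)*(h + 4)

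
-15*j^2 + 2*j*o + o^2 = (-3*j + o)*(5*j + o)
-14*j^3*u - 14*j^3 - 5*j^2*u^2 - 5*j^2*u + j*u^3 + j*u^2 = (-7*j + u)*(2*j + u)*(j*u + j)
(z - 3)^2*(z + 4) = z^3 - 2*z^2 - 15*z + 36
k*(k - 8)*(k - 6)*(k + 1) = k^4 - 13*k^3 + 34*k^2 + 48*k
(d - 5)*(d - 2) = d^2 - 7*d + 10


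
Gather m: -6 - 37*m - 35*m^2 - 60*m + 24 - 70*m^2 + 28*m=-105*m^2 - 69*m + 18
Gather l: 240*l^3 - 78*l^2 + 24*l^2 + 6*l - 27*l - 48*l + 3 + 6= 240*l^3 - 54*l^2 - 69*l + 9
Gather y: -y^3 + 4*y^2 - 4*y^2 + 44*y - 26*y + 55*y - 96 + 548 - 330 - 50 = -y^3 + 73*y + 72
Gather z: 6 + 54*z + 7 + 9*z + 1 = 63*z + 14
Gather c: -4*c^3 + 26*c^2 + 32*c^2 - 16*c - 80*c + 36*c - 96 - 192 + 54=-4*c^3 + 58*c^2 - 60*c - 234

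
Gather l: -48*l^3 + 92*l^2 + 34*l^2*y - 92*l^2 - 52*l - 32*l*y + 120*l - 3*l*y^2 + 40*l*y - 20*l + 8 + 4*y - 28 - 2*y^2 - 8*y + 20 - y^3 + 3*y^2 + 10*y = -48*l^3 + 34*l^2*y + l*(-3*y^2 + 8*y + 48) - y^3 + y^2 + 6*y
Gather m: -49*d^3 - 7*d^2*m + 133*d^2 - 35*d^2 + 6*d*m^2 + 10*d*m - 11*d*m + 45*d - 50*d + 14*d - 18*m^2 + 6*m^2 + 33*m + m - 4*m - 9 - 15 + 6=-49*d^3 + 98*d^2 + 9*d + m^2*(6*d - 12) + m*(-7*d^2 - d + 30) - 18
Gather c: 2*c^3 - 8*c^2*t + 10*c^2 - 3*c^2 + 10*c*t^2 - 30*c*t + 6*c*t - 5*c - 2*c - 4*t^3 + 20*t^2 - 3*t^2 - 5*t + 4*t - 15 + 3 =2*c^3 + c^2*(7 - 8*t) + c*(10*t^2 - 24*t - 7) - 4*t^3 + 17*t^2 - t - 12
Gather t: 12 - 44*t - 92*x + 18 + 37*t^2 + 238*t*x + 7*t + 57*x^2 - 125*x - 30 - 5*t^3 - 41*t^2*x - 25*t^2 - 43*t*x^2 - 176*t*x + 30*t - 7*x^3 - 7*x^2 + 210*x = -5*t^3 + t^2*(12 - 41*x) + t*(-43*x^2 + 62*x - 7) - 7*x^3 + 50*x^2 - 7*x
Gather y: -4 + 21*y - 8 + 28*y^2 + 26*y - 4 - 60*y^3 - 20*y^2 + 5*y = -60*y^3 + 8*y^2 + 52*y - 16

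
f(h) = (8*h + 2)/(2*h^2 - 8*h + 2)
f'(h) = (8 - 4*h)*(8*h + 2)/(2*h^2 - 8*h + 2)^2 + 8/(2*h^2 - 8*h + 2) = 2*(-2*h^2 - h + 4)/(h^4 - 8*h^3 + 18*h^2 - 8*h + 1)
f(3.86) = 35.77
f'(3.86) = -280.82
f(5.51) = 2.47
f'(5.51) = -1.43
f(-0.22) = 0.06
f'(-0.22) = 2.22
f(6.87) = 1.37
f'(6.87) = -0.45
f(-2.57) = -0.52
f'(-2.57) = -0.04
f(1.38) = -2.49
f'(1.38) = -0.35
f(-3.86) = -0.46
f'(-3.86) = -0.04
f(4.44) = 6.35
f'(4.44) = -9.14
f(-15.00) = -0.21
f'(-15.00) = -0.01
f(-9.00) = -0.30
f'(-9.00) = -0.02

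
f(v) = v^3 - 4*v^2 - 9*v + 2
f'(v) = 3*v^2 - 8*v - 9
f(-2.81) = -26.48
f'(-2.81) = 37.17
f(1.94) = -23.21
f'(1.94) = -13.23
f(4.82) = -22.33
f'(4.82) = 22.14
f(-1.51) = 3.03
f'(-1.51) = 9.92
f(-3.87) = -81.04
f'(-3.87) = 66.89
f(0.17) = 0.36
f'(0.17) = -10.27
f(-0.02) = 2.18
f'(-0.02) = -8.84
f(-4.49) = -128.75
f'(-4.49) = 87.40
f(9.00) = 326.00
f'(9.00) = 162.00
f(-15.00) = -4138.00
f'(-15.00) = 786.00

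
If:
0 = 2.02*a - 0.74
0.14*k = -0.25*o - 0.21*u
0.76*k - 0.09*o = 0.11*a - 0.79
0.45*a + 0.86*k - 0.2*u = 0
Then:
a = 0.37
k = -0.72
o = 2.29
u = -2.25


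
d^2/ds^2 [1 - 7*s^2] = -14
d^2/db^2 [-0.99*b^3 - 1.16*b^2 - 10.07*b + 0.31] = -5.94*b - 2.32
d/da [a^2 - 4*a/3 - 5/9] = 2*a - 4/3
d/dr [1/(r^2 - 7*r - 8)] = (7 - 2*r)/(-r^2 + 7*r + 8)^2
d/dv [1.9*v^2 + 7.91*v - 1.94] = 3.8*v + 7.91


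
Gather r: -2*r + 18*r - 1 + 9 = 16*r + 8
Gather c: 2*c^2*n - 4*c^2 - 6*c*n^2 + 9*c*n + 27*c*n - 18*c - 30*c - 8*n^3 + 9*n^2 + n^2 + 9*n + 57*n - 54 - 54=c^2*(2*n - 4) + c*(-6*n^2 + 36*n - 48) - 8*n^3 + 10*n^2 + 66*n - 108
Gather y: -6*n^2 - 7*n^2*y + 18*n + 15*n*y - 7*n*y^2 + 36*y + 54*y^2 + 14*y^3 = -6*n^2 + 18*n + 14*y^3 + y^2*(54 - 7*n) + y*(-7*n^2 + 15*n + 36)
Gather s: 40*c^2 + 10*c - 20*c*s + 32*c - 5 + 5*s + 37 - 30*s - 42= 40*c^2 + 42*c + s*(-20*c - 25) - 10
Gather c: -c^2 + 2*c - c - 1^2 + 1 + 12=-c^2 + c + 12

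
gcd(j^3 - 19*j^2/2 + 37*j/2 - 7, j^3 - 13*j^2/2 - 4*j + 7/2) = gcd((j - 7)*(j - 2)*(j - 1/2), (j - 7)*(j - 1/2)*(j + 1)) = j^2 - 15*j/2 + 7/2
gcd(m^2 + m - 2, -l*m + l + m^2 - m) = m - 1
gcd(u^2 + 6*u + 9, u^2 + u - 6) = u + 3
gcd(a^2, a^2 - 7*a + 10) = 1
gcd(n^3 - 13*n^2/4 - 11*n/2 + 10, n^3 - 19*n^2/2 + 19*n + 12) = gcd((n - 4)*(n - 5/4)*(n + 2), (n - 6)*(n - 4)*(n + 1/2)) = n - 4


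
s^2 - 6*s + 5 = (s - 5)*(s - 1)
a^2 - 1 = (a - 1)*(a + 1)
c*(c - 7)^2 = c^3 - 14*c^2 + 49*c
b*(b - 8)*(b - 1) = b^3 - 9*b^2 + 8*b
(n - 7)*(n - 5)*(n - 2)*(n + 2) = n^4 - 12*n^3 + 31*n^2 + 48*n - 140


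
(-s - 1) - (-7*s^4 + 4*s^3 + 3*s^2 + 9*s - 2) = 7*s^4 - 4*s^3 - 3*s^2 - 10*s + 1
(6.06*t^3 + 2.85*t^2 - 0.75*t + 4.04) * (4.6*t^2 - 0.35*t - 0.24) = 27.876*t^5 + 10.989*t^4 - 5.9019*t^3 + 18.1625*t^2 - 1.234*t - 0.9696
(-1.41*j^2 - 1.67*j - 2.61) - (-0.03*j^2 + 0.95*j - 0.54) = -1.38*j^2 - 2.62*j - 2.07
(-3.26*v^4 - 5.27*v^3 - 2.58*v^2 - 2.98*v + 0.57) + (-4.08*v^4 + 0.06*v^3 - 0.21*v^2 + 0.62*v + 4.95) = -7.34*v^4 - 5.21*v^3 - 2.79*v^2 - 2.36*v + 5.52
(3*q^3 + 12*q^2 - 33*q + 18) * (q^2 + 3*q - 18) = 3*q^5 + 21*q^4 - 51*q^3 - 297*q^2 + 648*q - 324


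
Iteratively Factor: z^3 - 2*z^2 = (z - 2)*(z^2) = z*(z - 2)*(z)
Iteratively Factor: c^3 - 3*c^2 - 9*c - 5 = (c - 5)*(c^2 + 2*c + 1) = (c - 5)*(c + 1)*(c + 1)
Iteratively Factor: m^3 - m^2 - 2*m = (m - 2)*(m^2 + m) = m*(m - 2)*(m + 1)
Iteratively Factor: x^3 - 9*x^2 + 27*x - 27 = (x - 3)*(x^2 - 6*x + 9) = (x - 3)^2*(x - 3)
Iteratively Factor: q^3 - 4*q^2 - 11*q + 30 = (q + 3)*(q^2 - 7*q + 10) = (q - 2)*(q + 3)*(q - 5)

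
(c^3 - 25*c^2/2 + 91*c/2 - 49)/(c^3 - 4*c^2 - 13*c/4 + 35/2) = 2*(c^2 - 9*c + 14)/(2*c^2 - c - 10)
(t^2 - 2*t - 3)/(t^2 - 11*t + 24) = (t + 1)/(t - 8)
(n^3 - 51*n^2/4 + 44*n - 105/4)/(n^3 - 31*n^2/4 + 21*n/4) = (n - 5)/n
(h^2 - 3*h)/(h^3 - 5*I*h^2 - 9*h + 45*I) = h/(h^2 + h*(3 - 5*I) - 15*I)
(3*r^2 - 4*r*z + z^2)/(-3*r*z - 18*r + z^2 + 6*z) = (-r + z)/(z + 6)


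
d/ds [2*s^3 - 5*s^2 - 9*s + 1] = 6*s^2 - 10*s - 9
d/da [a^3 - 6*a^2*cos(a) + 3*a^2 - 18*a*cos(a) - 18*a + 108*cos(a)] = 6*a^2*sin(a) + 3*a^2 + 18*a*sin(a) - 12*a*cos(a) + 6*a - 108*sin(a) - 18*cos(a) - 18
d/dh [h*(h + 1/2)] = 2*h + 1/2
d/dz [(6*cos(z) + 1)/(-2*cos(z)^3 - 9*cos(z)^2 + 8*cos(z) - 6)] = 8*(-12*cos(z)^3 - 30*cos(z)^2 - 9*cos(z) + 22)*sin(z)/(-18*sin(z)^2 - 13*cos(z) + cos(3*z) + 30)^2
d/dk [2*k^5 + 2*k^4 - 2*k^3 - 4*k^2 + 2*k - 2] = 10*k^4 + 8*k^3 - 6*k^2 - 8*k + 2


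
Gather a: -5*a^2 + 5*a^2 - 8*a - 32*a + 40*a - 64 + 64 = 0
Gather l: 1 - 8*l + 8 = 9 - 8*l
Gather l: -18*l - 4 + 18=14 - 18*l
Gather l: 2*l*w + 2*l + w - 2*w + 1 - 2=l*(2*w + 2) - w - 1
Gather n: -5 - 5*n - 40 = -5*n - 45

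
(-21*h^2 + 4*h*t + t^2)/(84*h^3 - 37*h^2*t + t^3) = 1/(-4*h + t)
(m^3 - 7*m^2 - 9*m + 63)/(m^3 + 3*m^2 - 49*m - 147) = (m - 3)/(m + 7)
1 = 1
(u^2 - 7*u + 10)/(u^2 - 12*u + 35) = (u - 2)/(u - 7)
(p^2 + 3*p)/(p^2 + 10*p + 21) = p/(p + 7)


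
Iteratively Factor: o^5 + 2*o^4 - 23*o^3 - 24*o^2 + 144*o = (o + 4)*(o^4 - 2*o^3 - 15*o^2 + 36*o) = (o - 3)*(o + 4)*(o^3 + o^2 - 12*o) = (o - 3)^2*(o + 4)*(o^2 + 4*o) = o*(o - 3)^2*(o + 4)*(o + 4)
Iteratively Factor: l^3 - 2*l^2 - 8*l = (l)*(l^2 - 2*l - 8) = l*(l - 4)*(l + 2)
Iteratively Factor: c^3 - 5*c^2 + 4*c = (c)*(c^2 - 5*c + 4) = c*(c - 4)*(c - 1)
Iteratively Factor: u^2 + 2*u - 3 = (u + 3)*(u - 1)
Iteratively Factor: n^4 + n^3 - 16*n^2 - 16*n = (n + 4)*(n^3 - 3*n^2 - 4*n) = (n - 4)*(n + 4)*(n^2 + n) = (n - 4)*(n + 1)*(n + 4)*(n)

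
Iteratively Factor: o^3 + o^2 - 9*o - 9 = (o + 1)*(o^2 - 9) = (o + 1)*(o + 3)*(o - 3)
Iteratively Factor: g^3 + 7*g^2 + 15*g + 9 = (g + 1)*(g^2 + 6*g + 9) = (g + 1)*(g + 3)*(g + 3)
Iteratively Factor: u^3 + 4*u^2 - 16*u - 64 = (u + 4)*(u^2 - 16) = (u + 4)^2*(u - 4)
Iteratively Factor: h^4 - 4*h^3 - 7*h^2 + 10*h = (h + 2)*(h^3 - 6*h^2 + 5*h) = (h - 1)*(h + 2)*(h^2 - 5*h) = (h - 5)*(h - 1)*(h + 2)*(h)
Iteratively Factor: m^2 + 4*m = (m + 4)*(m)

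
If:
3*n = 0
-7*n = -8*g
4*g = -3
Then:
No Solution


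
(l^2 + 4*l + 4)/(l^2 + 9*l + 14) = (l + 2)/(l + 7)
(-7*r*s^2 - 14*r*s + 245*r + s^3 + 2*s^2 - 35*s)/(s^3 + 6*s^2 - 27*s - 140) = (-7*r + s)/(s + 4)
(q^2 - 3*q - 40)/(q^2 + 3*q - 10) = (q - 8)/(q - 2)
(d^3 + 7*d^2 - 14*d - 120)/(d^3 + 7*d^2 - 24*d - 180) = (d^2 + d - 20)/(d^2 + d - 30)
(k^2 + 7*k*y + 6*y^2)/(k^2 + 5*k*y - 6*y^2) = (-k - y)/(-k + y)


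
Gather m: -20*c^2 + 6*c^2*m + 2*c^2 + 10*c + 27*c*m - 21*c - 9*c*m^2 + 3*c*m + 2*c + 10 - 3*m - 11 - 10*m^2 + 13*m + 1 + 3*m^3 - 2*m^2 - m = -18*c^2 - 9*c + 3*m^3 + m^2*(-9*c - 12) + m*(6*c^2 + 30*c + 9)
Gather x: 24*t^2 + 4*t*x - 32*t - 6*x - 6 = 24*t^2 - 32*t + x*(4*t - 6) - 6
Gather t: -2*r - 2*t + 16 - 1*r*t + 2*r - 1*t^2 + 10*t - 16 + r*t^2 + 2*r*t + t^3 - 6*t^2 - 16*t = t^3 + t^2*(r - 7) + t*(r - 8)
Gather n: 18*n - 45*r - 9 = 18*n - 45*r - 9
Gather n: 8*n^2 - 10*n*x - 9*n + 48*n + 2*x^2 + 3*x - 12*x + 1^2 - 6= 8*n^2 + n*(39 - 10*x) + 2*x^2 - 9*x - 5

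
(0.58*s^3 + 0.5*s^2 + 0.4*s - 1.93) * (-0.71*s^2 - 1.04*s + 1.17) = -0.4118*s^5 - 0.9582*s^4 - 0.1254*s^3 + 1.5393*s^2 + 2.4752*s - 2.2581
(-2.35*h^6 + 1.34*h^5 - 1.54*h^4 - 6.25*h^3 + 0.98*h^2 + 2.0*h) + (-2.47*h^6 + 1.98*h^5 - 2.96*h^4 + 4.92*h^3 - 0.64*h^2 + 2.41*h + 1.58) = -4.82*h^6 + 3.32*h^5 - 4.5*h^4 - 1.33*h^3 + 0.34*h^2 + 4.41*h + 1.58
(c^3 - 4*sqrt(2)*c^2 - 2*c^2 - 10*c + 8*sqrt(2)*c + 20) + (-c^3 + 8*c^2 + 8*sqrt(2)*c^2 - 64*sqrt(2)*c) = 4*sqrt(2)*c^2 + 6*c^2 - 56*sqrt(2)*c - 10*c + 20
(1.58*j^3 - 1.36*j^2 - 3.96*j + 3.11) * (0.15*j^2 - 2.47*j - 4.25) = 0.237*j^5 - 4.1066*j^4 - 3.9498*j^3 + 16.0277*j^2 + 9.1483*j - 13.2175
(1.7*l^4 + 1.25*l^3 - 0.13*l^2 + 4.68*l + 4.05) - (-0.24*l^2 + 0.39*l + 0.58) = 1.7*l^4 + 1.25*l^3 + 0.11*l^2 + 4.29*l + 3.47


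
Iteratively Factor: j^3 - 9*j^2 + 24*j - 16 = (j - 1)*(j^2 - 8*j + 16) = (j - 4)*(j - 1)*(j - 4)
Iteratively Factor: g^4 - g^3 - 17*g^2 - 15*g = (g + 1)*(g^3 - 2*g^2 - 15*g) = (g + 1)*(g + 3)*(g^2 - 5*g) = g*(g + 1)*(g + 3)*(g - 5)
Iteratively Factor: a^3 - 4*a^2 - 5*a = (a + 1)*(a^2 - 5*a) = a*(a + 1)*(a - 5)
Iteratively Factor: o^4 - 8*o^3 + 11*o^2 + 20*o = (o + 1)*(o^3 - 9*o^2 + 20*o) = (o - 4)*(o + 1)*(o^2 - 5*o) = (o - 5)*(o - 4)*(o + 1)*(o)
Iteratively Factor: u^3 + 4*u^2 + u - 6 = (u + 3)*(u^2 + u - 2) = (u + 2)*(u + 3)*(u - 1)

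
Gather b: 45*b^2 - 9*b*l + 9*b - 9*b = 45*b^2 - 9*b*l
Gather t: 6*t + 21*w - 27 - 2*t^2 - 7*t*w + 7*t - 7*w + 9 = -2*t^2 + t*(13 - 7*w) + 14*w - 18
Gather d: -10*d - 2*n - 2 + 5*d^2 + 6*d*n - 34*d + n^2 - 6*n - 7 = 5*d^2 + d*(6*n - 44) + n^2 - 8*n - 9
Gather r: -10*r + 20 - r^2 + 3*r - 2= -r^2 - 7*r + 18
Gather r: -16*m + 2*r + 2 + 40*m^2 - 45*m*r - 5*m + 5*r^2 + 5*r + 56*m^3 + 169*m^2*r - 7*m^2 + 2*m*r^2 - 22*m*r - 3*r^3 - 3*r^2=56*m^3 + 33*m^2 - 21*m - 3*r^3 + r^2*(2*m + 2) + r*(169*m^2 - 67*m + 7) + 2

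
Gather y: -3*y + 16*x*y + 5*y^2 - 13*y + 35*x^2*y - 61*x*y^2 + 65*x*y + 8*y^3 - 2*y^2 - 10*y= 8*y^3 + y^2*(3 - 61*x) + y*(35*x^2 + 81*x - 26)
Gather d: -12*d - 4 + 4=-12*d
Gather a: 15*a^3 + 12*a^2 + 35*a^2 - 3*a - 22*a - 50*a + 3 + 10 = 15*a^3 + 47*a^2 - 75*a + 13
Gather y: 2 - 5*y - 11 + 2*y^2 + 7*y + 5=2*y^2 + 2*y - 4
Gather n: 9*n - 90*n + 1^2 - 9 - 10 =-81*n - 18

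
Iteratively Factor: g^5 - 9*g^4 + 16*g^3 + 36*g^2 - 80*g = (g - 2)*(g^4 - 7*g^3 + 2*g^2 + 40*g) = (g - 4)*(g - 2)*(g^3 - 3*g^2 - 10*g) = (g - 5)*(g - 4)*(g - 2)*(g^2 + 2*g) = (g - 5)*(g - 4)*(g - 2)*(g + 2)*(g)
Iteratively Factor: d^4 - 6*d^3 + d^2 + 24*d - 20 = (d - 5)*(d^3 - d^2 - 4*d + 4) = (d - 5)*(d - 2)*(d^2 + d - 2) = (d - 5)*(d - 2)*(d - 1)*(d + 2)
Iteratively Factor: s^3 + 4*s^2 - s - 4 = (s + 1)*(s^2 + 3*s - 4) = (s - 1)*(s + 1)*(s + 4)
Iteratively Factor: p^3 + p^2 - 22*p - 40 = (p - 5)*(p^2 + 6*p + 8) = (p - 5)*(p + 2)*(p + 4)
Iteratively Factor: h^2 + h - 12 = (h - 3)*(h + 4)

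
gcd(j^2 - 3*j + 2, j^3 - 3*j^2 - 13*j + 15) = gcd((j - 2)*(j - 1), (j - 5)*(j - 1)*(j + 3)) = j - 1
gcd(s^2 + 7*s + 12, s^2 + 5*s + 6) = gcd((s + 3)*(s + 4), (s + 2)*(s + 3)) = s + 3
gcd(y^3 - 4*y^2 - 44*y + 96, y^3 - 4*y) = y - 2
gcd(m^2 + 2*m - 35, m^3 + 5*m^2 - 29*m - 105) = m^2 + 2*m - 35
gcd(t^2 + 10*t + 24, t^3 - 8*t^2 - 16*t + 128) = t + 4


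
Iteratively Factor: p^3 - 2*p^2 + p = (p)*(p^2 - 2*p + 1) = p*(p - 1)*(p - 1)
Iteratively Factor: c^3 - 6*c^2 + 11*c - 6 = (c - 1)*(c^2 - 5*c + 6) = (c - 3)*(c - 1)*(c - 2)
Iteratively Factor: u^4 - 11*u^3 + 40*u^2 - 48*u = (u - 3)*(u^3 - 8*u^2 + 16*u) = (u - 4)*(u - 3)*(u^2 - 4*u) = (u - 4)^2*(u - 3)*(u)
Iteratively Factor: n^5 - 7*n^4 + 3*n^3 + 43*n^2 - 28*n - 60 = (n - 3)*(n^4 - 4*n^3 - 9*n^2 + 16*n + 20) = (n - 3)*(n - 2)*(n^3 - 2*n^2 - 13*n - 10) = (n - 5)*(n - 3)*(n - 2)*(n^2 + 3*n + 2) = (n - 5)*(n - 3)*(n - 2)*(n + 2)*(n + 1)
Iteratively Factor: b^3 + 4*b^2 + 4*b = (b + 2)*(b^2 + 2*b) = b*(b + 2)*(b + 2)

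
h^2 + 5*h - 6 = (h - 1)*(h + 6)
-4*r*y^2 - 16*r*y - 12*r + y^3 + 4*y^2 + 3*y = (-4*r + y)*(y + 1)*(y + 3)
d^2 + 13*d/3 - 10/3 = (d - 2/3)*(d + 5)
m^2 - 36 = (m - 6)*(m + 6)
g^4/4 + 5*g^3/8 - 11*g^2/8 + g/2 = g*(g/4 + 1)*(g - 1)*(g - 1/2)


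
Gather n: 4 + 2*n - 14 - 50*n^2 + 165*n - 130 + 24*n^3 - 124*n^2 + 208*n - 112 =24*n^3 - 174*n^2 + 375*n - 252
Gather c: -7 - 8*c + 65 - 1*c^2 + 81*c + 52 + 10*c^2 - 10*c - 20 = 9*c^2 + 63*c + 90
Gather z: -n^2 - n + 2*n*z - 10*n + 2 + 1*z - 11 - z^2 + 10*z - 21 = -n^2 - 11*n - z^2 + z*(2*n + 11) - 30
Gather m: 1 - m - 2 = -m - 1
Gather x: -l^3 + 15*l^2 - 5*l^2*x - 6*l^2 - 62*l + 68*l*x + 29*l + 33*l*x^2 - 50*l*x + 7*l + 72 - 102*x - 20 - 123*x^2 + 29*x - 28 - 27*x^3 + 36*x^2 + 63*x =-l^3 + 9*l^2 - 26*l - 27*x^3 + x^2*(33*l - 87) + x*(-5*l^2 + 18*l - 10) + 24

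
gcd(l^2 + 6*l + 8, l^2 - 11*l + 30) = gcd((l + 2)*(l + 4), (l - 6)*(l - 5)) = 1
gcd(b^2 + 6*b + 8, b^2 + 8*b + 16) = b + 4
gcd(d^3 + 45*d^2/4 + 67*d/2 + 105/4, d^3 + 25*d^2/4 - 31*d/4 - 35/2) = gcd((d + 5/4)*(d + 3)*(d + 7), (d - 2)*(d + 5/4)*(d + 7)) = d^2 + 33*d/4 + 35/4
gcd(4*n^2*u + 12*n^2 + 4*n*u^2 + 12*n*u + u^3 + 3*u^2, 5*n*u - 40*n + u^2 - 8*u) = 1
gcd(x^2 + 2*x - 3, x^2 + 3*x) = x + 3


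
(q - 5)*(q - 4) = q^2 - 9*q + 20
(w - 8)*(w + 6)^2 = w^3 + 4*w^2 - 60*w - 288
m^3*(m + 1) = m^4 + m^3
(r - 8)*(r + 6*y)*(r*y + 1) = r^3*y + 6*r^2*y^2 - 8*r^2*y + r^2 - 48*r*y^2 + 6*r*y - 8*r - 48*y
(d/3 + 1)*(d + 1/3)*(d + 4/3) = d^3/3 + 14*d^2/9 + 49*d/27 + 4/9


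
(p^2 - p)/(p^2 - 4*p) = (p - 1)/(p - 4)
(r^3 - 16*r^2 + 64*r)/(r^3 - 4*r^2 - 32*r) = (r - 8)/(r + 4)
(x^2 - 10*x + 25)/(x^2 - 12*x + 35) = (x - 5)/(x - 7)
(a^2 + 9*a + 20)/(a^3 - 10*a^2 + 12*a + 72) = (a^2 + 9*a + 20)/(a^3 - 10*a^2 + 12*a + 72)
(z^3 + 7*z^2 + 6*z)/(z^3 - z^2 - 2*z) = (z + 6)/(z - 2)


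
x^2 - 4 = (x - 2)*(x + 2)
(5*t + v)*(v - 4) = 5*t*v - 20*t + v^2 - 4*v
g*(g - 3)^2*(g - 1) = g^4 - 7*g^3 + 15*g^2 - 9*g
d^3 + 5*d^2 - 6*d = d*(d - 1)*(d + 6)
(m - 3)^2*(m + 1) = m^3 - 5*m^2 + 3*m + 9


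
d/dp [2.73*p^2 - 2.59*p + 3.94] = 5.46*p - 2.59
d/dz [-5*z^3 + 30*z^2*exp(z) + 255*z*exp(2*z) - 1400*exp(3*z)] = 30*z^2*exp(z) - 15*z^2 + 510*z*exp(2*z) + 60*z*exp(z) - 4200*exp(3*z) + 255*exp(2*z)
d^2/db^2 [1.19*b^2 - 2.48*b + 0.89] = 2.38000000000000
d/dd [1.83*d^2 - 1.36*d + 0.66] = 3.66*d - 1.36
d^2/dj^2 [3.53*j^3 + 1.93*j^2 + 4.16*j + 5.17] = 21.18*j + 3.86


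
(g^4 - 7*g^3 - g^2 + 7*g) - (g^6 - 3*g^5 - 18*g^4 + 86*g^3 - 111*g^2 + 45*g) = -g^6 + 3*g^5 + 19*g^4 - 93*g^3 + 110*g^2 - 38*g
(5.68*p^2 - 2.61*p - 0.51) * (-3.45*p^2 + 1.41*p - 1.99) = -19.596*p^4 + 17.0133*p^3 - 13.2238*p^2 + 4.4748*p + 1.0149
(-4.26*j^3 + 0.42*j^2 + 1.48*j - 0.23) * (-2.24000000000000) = 9.5424*j^3 - 0.9408*j^2 - 3.3152*j + 0.5152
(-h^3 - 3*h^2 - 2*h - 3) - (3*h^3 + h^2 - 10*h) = -4*h^3 - 4*h^2 + 8*h - 3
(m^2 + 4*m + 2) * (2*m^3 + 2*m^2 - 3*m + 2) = 2*m^5 + 10*m^4 + 9*m^3 - 6*m^2 + 2*m + 4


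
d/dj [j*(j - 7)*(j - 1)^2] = 4*j^3 - 27*j^2 + 30*j - 7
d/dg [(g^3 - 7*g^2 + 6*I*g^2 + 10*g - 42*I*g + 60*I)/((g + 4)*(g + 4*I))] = (g^4 + g^3*(8 + 8*I) + g^2*(-62 + 86*I) + g*(-192 - 344*I) + 912 - 80*I)/(g^4 + g^3*(8 + 8*I) + 64*I*g^2 + g*(-128 + 128*I) - 256)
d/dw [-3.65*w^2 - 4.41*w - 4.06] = -7.3*w - 4.41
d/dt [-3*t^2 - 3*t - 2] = -6*t - 3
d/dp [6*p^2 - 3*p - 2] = 12*p - 3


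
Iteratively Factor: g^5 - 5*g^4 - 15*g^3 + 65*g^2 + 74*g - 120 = (g + 2)*(g^4 - 7*g^3 - g^2 + 67*g - 60) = (g - 1)*(g + 2)*(g^3 - 6*g^2 - 7*g + 60) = (g - 4)*(g - 1)*(g + 2)*(g^2 - 2*g - 15) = (g - 5)*(g - 4)*(g - 1)*(g + 2)*(g + 3)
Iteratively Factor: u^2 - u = (u)*(u - 1)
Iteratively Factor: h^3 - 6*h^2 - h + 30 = (h + 2)*(h^2 - 8*h + 15) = (h - 5)*(h + 2)*(h - 3)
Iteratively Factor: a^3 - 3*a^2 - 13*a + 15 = (a - 5)*(a^2 + 2*a - 3) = (a - 5)*(a + 3)*(a - 1)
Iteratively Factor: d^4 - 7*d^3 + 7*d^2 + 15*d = (d - 5)*(d^3 - 2*d^2 - 3*d) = (d - 5)*(d + 1)*(d^2 - 3*d) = d*(d - 5)*(d + 1)*(d - 3)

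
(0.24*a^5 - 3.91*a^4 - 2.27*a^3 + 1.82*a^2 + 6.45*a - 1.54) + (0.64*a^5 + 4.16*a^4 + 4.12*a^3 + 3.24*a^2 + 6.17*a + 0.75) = 0.88*a^5 + 0.25*a^4 + 1.85*a^3 + 5.06*a^2 + 12.62*a - 0.79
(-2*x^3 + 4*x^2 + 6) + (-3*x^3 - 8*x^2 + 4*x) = -5*x^3 - 4*x^2 + 4*x + 6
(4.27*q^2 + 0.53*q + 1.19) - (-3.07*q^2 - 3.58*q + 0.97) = 7.34*q^2 + 4.11*q + 0.22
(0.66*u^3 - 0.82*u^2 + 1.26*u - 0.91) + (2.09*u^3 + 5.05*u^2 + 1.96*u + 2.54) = 2.75*u^3 + 4.23*u^2 + 3.22*u + 1.63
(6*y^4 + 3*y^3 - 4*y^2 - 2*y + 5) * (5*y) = 30*y^5 + 15*y^4 - 20*y^3 - 10*y^2 + 25*y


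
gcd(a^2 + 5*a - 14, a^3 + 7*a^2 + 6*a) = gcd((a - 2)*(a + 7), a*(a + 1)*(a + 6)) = 1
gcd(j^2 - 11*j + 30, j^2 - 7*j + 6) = j - 6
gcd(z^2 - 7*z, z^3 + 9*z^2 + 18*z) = z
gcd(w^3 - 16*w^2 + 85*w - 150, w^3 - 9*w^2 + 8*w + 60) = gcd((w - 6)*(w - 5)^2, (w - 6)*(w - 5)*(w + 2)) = w^2 - 11*w + 30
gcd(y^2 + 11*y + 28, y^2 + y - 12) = y + 4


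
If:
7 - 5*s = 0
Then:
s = 7/5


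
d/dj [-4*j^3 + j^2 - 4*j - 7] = -12*j^2 + 2*j - 4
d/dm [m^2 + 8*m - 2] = 2*m + 8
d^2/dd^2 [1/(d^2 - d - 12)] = 2*(d^2 - d - (2*d - 1)^2 - 12)/(-d^2 + d + 12)^3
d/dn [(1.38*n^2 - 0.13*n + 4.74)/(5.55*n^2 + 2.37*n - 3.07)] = (3.9921*n^2 - 61.0872*n - 10.8347)/(30.8025*n^4 + 26.307*n^3 - 28.4601*n^2 - 14.5518*n + 9.4249)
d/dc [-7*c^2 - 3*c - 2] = -14*c - 3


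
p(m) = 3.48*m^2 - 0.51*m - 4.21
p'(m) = 6.96*m - 0.51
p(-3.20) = 33.06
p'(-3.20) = -22.78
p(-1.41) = 3.43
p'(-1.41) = -10.32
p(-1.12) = 0.73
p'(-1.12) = -8.31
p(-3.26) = 34.44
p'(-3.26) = -23.20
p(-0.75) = -1.87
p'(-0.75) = -5.73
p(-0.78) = -1.69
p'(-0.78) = -5.94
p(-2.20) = 13.76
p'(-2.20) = -15.82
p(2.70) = 19.78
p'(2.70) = 18.28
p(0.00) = -4.21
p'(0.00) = -0.51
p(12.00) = 490.79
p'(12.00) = 83.01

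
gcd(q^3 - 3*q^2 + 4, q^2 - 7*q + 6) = 1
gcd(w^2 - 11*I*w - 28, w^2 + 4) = 1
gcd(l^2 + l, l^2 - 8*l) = l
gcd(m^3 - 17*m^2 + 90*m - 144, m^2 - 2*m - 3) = m - 3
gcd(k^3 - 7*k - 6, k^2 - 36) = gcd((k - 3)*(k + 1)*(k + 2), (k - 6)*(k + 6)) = 1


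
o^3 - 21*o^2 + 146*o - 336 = (o - 8)*(o - 7)*(o - 6)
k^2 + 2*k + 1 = (k + 1)^2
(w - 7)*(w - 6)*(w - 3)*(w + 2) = w^4 - 14*w^3 + 49*w^2 + 36*w - 252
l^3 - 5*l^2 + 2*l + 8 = (l - 4)*(l - 2)*(l + 1)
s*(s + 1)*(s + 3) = s^3 + 4*s^2 + 3*s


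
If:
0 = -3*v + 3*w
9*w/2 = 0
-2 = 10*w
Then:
No Solution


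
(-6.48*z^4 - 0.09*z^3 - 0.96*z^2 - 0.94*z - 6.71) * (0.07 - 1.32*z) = 8.5536*z^5 - 0.3348*z^4 + 1.2609*z^3 + 1.1736*z^2 + 8.7914*z - 0.4697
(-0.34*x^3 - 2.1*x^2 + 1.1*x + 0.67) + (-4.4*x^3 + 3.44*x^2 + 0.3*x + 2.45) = -4.74*x^3 + 1.34*x^2 + 1.4*x + 3.12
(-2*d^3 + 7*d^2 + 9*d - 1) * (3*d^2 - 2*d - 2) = -6*d^5 + 25*d^4 + 17*d^3 - 35*d^2 - 16*d + 2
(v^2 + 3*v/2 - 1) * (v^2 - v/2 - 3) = v^4 + v^3 - 19*v^2/4 - 4*v + 3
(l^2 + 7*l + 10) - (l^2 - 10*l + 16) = 17*l - 6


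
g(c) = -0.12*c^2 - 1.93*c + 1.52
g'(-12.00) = 0.95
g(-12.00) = 7.40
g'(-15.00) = 1.67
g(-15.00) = 3.47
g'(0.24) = -1.99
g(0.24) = 1.05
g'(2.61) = -2.56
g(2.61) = -4.33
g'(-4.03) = -0.96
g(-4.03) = 7.35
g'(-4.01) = -0.97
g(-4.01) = 7.33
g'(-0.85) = -1.73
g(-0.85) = 3.07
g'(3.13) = -2.68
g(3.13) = -5.70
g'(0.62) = -2.08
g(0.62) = 0.28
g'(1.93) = -2.39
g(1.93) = -2.65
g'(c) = -0.24*c - 1.93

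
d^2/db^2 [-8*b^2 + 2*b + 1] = -16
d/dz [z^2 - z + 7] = 2*z - 1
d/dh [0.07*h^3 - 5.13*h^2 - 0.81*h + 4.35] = 0.21*h^2 - 10.26*h - 0.81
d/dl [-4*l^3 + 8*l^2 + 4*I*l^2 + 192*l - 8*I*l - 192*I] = -12*l^2 + 8*l*(2 + I) + 192 - 8*I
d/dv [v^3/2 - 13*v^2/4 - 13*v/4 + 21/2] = 3*v^2/2 - 13*v/2 - 13/4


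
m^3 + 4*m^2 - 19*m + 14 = (m - 2)*(m - 1)*(m + 7)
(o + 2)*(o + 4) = o^2 + 6*o + 8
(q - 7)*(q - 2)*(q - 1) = q^3 - 10*q^2 + 23*q - 14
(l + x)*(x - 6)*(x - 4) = l*x^2 - 10*l*x + 24*l + x^3 - 10*x^2 + 24*x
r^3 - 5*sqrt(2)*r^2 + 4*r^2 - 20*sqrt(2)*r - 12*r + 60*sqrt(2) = (r - 2)*(r + 6)*(r - 5*sqrt(2))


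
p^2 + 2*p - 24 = (p - 4)*(p + 6)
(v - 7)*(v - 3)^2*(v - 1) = v^4 - 14*v^3 + 64*v^2 - 114*v + 63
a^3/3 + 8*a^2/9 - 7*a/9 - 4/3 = (a/3 + 1/3)*(a - 4/3)*(a + 3)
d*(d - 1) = d^2 - d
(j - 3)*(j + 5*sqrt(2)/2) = j^2 - 3*j + 5*sqrt(2)*j/2 - 15*sqrt(2)/2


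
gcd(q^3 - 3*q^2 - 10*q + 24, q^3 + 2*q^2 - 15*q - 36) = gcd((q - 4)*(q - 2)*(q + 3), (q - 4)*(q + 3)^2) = q^2 - q - 12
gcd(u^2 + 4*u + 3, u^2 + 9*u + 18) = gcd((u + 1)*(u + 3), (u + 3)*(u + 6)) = u + 3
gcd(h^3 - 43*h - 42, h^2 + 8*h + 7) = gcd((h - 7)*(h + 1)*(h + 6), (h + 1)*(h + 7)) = h + 1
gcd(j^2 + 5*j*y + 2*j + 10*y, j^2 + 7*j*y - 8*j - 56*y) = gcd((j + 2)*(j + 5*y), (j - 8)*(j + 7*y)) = 1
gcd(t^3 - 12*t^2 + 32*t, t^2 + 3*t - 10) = 1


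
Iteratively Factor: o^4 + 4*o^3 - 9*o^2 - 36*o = (o + 3)*(o^3 + o^2 - 12*o) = (o - 3)*(o + 3)*(o^2 + 4*o) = o*(o - 3)*(o + 3)*(o + 4)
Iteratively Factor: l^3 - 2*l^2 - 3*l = (l - 3)*(l^2 + l) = (l - 3)*(l + 1)*(l)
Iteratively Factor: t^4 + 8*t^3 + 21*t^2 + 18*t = (t)*(t^3 + 8*t^2 + 21*t + 18) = t*(t + 3)*(t^2 + 5*t + 6) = t*(t + 2)*(t + 3)*(t + 3)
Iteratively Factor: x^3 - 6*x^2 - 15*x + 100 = (x + 4)*(x^2 - 10*x + 25) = (x - 5)*(x + 4)*(x - 5)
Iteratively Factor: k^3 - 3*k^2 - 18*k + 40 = (k + 4)*(k^2 - 7*k + 10) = (k - 2)*(k + 4)*(k - 5)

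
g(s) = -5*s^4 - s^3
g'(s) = -20*s^3 - 3*s^2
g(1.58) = -35.10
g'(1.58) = -86.38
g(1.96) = -81.32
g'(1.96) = -162.12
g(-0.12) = 0.00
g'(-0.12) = -0.01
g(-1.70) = -36.85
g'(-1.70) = 89.59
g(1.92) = -75.03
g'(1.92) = -152.62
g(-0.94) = -3.07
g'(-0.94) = 13.96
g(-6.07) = -6564.08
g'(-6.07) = 4362.44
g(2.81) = -333.93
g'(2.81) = -467.45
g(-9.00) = -32076.00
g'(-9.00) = 14337.00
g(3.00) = -432.00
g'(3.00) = -567.00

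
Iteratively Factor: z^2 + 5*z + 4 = (z + 4)*(z + 1)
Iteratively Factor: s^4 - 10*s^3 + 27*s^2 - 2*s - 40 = (s - 2)*(s^3 - 8*s^2 + 11*s + 20) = (s - 4)*(s - 2)*(s^2 - 4*s - 5) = (s - 4)*(s - 2)*(s + 1)*(s - 5)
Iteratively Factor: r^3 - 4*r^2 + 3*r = (r - 1)*(r^2 - 3*r) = r*(r - 1)*(r - 3)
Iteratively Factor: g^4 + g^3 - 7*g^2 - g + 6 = (g - 1)*(g^3 + 2*g^2 - 5*g - 6) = (g - 1)*(g + 3)*(g^2 - g - 2) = (g - 1)*(g + 1)*(g + 3)*(g - 2)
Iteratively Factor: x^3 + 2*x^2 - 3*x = (x - 1)*(x^2 + 3*x) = (x - 1)*(x + 3)*(x)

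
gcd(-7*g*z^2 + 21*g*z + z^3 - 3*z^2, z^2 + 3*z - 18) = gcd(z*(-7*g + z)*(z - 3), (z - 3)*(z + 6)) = z - 3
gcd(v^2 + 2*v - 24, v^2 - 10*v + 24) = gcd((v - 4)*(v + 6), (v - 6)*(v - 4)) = v - 4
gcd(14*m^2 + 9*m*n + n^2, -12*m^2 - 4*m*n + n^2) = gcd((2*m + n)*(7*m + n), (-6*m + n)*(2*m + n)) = 2*m + n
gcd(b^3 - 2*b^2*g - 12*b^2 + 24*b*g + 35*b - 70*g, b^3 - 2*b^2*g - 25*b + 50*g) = b^2 - 2*b*g - 5*b + 10*g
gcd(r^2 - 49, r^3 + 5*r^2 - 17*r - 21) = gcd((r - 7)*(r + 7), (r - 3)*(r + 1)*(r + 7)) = r + 7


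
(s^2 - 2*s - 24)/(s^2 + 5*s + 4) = (s - 6)/(s + 1)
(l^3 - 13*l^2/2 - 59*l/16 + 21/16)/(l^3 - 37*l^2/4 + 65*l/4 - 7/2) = (l + 3/4)/(l - 2)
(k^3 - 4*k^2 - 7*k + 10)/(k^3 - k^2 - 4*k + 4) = (k - 5)/(k - 2)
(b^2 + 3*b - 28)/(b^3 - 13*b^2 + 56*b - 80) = (b + 7)/(b^2 - 9*b + 20)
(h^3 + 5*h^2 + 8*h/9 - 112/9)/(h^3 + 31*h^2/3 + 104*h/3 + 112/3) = (h - 4/3)/(h + 4)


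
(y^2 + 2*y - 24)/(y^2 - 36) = (y - 4)/(y - 6)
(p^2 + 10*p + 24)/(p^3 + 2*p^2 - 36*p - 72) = (p + 4)/(p^2 - 4*p - 12)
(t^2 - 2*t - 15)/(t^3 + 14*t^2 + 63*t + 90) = (t - 5)/(t^2 + 11*t + 30)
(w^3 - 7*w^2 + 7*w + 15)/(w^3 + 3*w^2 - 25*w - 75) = (w^2 - 2*w - 3)/(w^2 + 8*w + 15)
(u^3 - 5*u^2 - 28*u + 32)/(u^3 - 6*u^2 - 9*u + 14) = (u^2 - 4*u - 32)/(u^2 - 5*u - 14)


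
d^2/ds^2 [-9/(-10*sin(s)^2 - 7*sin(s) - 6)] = 9*(-400*sin(s)^4 - 210*sin(s)^3 + 791*sin(s)^2 + 462*sin(s) - 22)/(10*sin(s)^2 + 7*sin(s) + 6)^3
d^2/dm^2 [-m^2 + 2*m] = -2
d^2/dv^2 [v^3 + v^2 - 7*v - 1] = 6*v + 2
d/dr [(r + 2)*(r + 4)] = 2*r + 6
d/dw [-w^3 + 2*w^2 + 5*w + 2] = -3*w^2 + 4*w + 5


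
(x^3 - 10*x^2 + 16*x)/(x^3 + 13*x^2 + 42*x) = (x^2 - 10*x + 16)/(x^2 + 13*x + 42)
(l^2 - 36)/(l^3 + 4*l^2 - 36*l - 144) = 1/(l + 4)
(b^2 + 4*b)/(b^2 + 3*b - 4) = b/(b - 1)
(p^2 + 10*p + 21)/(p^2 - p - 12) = (p + 7)/(p - 4)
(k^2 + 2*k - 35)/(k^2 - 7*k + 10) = (k + 7)/(k - 2)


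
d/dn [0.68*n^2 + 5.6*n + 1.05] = 1.36*n + 5.6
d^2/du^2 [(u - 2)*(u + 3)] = 2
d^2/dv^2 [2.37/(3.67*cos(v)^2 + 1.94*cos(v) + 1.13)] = (-127.685172*(1 - cos(v)^2)^2 - 50.621778*cos(v)^3 - 33.44781*cos(v)^2 + 106.43907*cos(v) + 125.867382)/(3.67*cos(v)^2 + 1.94*cos(v) + 1.13)^3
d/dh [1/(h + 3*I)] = -1/(h + 3*I)^2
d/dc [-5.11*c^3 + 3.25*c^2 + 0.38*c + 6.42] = -15.33*c^2 + 6.5*c + 0.38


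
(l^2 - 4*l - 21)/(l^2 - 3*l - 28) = (l + 3)/(l + 4)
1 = 1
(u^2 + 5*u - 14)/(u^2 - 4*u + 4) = (u + 7)/(u - 2)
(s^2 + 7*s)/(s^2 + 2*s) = (s + 7)/(s + 2)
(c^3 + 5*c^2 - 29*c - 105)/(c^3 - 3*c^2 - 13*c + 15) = (c + 7)/(c - 1)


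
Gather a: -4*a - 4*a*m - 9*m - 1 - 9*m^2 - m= a*(-4*m - 4) - 9*m^2 - 10*m - 1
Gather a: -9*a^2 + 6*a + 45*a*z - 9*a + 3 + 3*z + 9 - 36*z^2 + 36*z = -9*a^2 + a*(45*z - 3) - 36*z^2 + 39*z + 12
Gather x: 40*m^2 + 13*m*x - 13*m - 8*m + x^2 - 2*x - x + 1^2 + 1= 40*m^2 - 21*m + x^2 + x*(13*m - 3) + 2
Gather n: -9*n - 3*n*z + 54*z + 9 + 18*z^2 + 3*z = n*(-3*z - 9) + 18*z^2 + 57*z + 9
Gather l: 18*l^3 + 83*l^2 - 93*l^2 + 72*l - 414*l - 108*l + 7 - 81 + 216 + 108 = 18*l^3 - 10*l^2 - 450*l + 250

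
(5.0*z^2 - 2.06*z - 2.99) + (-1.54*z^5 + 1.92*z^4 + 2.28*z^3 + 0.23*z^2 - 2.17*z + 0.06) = -1.54*z^5 + 1.92*z^4 + 2.28*z^3 + 5.23*z^2 - 4.23*z - 2.93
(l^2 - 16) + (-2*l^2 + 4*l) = -l^2 + 4*l - 16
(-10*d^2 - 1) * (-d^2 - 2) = 10*d^4 + 21*d^2 + 2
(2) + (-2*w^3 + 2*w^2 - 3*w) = -2*w^3 + 2*w^2 - 3*w + 2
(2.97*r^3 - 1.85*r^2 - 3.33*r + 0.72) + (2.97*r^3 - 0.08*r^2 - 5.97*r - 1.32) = 5.94*r^3 - 1.93*r^2 - 9.3*r - 0.6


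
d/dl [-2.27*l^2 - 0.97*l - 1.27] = -4.54*l - 0.97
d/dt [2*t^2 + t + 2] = 4*t + 1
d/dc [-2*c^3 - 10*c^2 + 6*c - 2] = -6*c^2 - 20*c + 6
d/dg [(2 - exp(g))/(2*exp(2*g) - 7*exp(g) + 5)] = ((exp(g) - 2)*(4*exp(g) - 7) - 2*exp(2*g) + 7*exp(g) - 5)*exp(g)/(2*exp(2*g) - 7*exp(g) + 5)^2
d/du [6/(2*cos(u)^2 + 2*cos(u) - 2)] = 3*(2*cos(u) + 1)*sin(u)/(-sin(u)^2 + cos(u))^2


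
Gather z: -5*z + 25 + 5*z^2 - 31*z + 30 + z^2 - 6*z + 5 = 6*z^2 - 42*z + 60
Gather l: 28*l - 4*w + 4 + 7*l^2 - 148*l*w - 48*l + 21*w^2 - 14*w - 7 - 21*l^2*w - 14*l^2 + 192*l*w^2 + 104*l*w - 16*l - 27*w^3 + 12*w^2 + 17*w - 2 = l^2*(-21*w - 7) + l*(192*w^2 - 44*w - 36) - 27*w^3 + 33*w^2 - w - 5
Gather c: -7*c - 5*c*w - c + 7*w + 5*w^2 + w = c*(-5*w - 8) + 5*w^2 + 8*w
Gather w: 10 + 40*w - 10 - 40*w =0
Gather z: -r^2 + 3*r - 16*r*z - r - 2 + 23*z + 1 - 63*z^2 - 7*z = -r^2 + 2*r - 63*z^2 + z*(16 - 16*r) - 1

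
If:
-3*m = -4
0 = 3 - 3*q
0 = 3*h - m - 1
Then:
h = 7/9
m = 4/3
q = 1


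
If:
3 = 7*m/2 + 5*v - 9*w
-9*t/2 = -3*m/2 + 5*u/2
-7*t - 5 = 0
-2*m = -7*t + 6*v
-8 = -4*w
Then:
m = 151/11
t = -5/7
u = 3666/385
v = -119/22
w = 2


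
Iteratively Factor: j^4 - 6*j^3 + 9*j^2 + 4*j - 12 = (j + 1)*(j^3 - 7*j^2 + 16*j - 12) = (j - 2)*(j + 1)*(j^2 - 5*j + 6) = (j - 3)*(j - 2)*(j + 1)*(j - 2)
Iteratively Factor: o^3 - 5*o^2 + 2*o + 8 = (o + 1)*(o^2 - 6*o + 8) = (o - 2)*(o + 1)*(o - 4)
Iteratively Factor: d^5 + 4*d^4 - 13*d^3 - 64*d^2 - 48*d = (d + 3)*(d^4 + d^3 - 16*d^2 - 16*d) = (d + 1)*(d + 3)*(d^3 - 16*d) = (d - 4)*(d + 1)*(d + 3)*(d^2 + 4*d) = d*(d - 4)*(d + 1)*(d + 3)*(d + 4)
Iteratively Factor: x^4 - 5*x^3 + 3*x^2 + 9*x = (x - 3)*(x^3 - 2*x^2 - 3*x) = x*(x - 3)*(x^2 - 2*x - 3) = x*(x - 3)^2*(x + 1)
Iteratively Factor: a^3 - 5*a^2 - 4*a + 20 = (a - 5)*(a^2 - 4) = (a - 5)*(a + 2)*(a - 2)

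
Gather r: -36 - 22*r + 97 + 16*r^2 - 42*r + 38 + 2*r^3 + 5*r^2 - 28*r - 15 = 2*r^3 + 21*r^2 - 92*r + 84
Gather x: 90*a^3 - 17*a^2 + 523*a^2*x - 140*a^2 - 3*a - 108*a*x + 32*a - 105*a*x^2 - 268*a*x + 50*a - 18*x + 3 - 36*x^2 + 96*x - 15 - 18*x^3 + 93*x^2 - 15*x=90*a^3 - 157*a^2 + 79*a - 18*x^3 + x^2*(57 - 105*a) + x*(523*a^2 - 376*a + 63) - 12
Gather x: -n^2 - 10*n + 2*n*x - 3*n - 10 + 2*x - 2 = -n^2 - 13*n + x*(2*n + 2) - 12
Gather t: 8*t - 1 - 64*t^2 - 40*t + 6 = -64*t^2 - 32*t + 5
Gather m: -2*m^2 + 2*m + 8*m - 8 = -2*m^2 + 10*m - 8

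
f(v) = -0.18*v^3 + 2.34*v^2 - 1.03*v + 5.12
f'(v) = -0.54*v^2 + 4.68*v - 1.03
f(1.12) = 6.65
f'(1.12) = 3.53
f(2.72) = 16.01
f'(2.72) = 7.70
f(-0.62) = 6.70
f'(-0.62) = -4.14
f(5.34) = 38.94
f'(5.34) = 8.56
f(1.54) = 8.43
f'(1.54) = 4.90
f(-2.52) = 25.46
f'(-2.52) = -16.25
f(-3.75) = 51.38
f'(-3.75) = -26.17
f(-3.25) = 39.36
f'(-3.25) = -21.94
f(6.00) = 44.30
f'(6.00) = 7.61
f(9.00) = 54.17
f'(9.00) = -2.65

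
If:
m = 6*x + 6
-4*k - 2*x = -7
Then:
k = 7/4 - x/2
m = 6*x + 6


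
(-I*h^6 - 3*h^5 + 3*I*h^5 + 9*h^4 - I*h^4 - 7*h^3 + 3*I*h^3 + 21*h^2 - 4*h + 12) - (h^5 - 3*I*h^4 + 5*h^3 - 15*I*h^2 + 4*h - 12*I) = -I*h^6 - 4*h^5 + 3*I*h^5 + 9*h^4 + 2*I*h^4 - 12*h^3 + 3*I*h^3 + 21*h^2 + 15*I*h^2 - 8*h + 12 + 12*I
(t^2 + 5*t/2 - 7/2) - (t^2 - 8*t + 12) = 21*t/2 - 31/2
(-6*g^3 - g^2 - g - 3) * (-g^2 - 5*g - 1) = 6*g^5 + 31*g^4 + 12*g^3 + 9*g^2 + 16*g + 3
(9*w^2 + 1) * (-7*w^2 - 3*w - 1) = -63*w^4 - 27*w^3 - 16*w^2 - 3*w - 1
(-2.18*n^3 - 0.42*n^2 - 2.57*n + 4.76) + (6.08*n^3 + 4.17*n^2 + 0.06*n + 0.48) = 3.9*n^3 + 3.75*n^2 - 2.51*n + 5.24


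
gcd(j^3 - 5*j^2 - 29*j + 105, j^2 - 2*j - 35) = j^2 - 2*j - 35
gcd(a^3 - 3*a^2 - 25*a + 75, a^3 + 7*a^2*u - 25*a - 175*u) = a^2 - 25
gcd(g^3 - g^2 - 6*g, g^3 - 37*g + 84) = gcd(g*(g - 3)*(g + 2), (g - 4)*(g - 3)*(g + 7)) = g - 3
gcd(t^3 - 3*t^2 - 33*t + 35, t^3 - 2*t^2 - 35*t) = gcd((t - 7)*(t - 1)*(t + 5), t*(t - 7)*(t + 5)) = t^2 - 2*t - 35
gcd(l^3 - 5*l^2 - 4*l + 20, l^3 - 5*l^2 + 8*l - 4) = l - 2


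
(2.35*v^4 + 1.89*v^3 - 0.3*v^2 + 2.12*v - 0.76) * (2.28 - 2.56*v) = -6.016*v^5 + 0.5196*v^4 + 5.0772*v^3 - 6.1112*v^2 + 6.7792*v - 1.7328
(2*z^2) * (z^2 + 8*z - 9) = 2*z^4 + 16*z^3 - 18*z^2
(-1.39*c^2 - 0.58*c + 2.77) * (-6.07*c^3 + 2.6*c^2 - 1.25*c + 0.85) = 8.4373*c^5 - 0.0933999999999999*c^4 - 16.5844*c^3 + 6.7455*c^2 - 3.9555*c + 2.3545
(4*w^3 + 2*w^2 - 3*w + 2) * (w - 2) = 4*w^4 - 6*w^3 - 7*w^2 + 8*w - 4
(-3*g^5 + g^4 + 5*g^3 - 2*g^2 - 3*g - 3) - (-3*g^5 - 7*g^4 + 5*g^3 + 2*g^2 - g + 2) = 8*g^4 - 4*g^2 - 2*g - 5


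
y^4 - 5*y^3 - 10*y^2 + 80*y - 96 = (y - 4)*(y - 3)*(y - 2)*(y + 4)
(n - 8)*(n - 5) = n^2 - 13*n + 40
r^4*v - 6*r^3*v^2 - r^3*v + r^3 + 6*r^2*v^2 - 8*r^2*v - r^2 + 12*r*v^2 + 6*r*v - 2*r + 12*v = (r - 2)*(r + 1)*(r - 6*v)*(r*v + 1)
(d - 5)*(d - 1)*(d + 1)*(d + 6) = d^4 + d^3 - 31*d^2 - d + 30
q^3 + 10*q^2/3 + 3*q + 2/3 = (q + 1/3)*(q + 1)*(q + 2)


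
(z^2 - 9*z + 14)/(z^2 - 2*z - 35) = (z - 2)/(z + 5)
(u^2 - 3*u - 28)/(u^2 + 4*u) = (u - 7)/u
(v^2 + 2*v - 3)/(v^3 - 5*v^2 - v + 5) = (v + 3)/(v^2 - 4*v - 5)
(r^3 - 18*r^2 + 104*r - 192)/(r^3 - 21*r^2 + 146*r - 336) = (r - 4)/(r - 7)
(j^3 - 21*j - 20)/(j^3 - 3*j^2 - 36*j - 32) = (j - 5)/(j - 8)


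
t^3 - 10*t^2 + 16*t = t*(t - 8)*(t - 2)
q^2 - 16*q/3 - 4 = (q - 6)*(q + 2/3)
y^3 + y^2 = y^2*(y + 1)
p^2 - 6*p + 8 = (p - 4)*(p - 2)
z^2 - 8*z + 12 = (z - 6)*(z - 2)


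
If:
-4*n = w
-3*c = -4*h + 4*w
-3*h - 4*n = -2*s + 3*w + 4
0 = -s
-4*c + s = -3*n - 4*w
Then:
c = -208/437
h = -412/437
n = 64/437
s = 0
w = -256/437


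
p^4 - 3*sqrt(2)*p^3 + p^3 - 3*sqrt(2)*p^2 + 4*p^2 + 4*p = p*(p + 1)*(p - 2*sqrt(2))*(p - sqrt(2))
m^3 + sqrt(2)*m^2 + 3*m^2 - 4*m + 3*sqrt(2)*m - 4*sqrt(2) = (m - 1)*(m + 4)*(m + sqrt(2))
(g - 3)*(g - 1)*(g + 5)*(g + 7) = g^4 + 8*g^3 - 10*g^2 - 104*g + 105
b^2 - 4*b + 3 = (b - 3)*(b - 1)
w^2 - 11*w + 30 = (w - 6)*(w - 5)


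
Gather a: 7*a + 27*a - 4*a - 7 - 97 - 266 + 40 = 30*a - 330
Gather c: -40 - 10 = -50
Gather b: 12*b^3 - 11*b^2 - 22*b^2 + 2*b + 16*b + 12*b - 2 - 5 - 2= 12*b^3 - 33*b^2 + 30*b - 9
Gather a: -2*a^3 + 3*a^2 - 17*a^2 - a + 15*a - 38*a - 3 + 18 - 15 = -2*a^3 - 14*a^2 - 24*a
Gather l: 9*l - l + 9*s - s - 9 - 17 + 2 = 8*l + 8*s - 24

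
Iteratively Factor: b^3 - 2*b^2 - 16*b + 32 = (b - 2)*(b^2 - 16) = (b - 2)*(b + 4)*(b - 4)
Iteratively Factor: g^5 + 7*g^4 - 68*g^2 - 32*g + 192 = (g + 4)*(g^4 + 3*g^3 - 12*g^2 - 20*g + 48) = (g - 2)*(g + 4)*(g^3 + 5*g^2 - 2*g - 24) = (g - 2)*(g + 3)*(g + 4)*(g^2 + 2*g - 8) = (g - 2)^2*(g + 3)*(g + 4)*(g + 4)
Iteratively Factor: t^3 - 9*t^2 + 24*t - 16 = (t - 4)*(t^2 - 5*t + 4) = (t - 4)*(t - 1)*(t - 4)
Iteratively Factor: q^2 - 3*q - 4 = (q - 4)*(q + 1)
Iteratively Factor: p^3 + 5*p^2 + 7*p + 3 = (p + 1)*(p^2 + 4*p + 3) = (p + 1)*(p + 3)*(p + 1)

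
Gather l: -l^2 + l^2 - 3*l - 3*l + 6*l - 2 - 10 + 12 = 0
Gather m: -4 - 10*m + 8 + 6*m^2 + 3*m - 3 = 6*m^2 - 7*m + 1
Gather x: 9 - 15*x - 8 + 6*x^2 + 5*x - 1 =6*x^2 - 10*x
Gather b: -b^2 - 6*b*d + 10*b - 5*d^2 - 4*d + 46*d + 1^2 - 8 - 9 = -b^2 + b*(10 - 6*d) - 5*d^2 + 42*d - 16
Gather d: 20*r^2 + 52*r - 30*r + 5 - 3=20*r^2 + 22*r + 2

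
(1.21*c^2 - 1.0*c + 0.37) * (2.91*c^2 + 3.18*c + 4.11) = 3.5211*c^4 + 0.9378*c^3 + 2.8698*c^2 - 2.9334*c + 1.5207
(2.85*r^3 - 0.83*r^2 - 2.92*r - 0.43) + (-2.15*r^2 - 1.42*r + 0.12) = 2.85*r^3 - 2.98*r^2 - 4.34*r - 0.31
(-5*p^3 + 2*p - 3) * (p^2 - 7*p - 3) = -5*p^5 + 35*p^4 + 17*p^3 - 17*p^2 + 15*p + 9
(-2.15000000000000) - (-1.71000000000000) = -0.440000000000000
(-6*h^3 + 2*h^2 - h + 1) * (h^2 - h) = -6*h^5 + 8*h^4 - 3*h^3 + 2*h^2 - h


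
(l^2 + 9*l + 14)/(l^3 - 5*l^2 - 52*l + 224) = (l + 2)/(l^2 - 12*l + 32)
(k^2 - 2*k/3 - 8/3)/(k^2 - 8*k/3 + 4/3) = (3*k + 4)/(3*k - 2)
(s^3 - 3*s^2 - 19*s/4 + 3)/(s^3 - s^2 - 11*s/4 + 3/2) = (s - 4)/(s - 2)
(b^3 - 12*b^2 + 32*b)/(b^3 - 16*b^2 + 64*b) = (b - 4)/(b - 8)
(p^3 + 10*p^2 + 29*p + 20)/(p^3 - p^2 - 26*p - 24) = (p + 5)/(p - 6)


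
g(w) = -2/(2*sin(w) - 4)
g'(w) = 4*cos(w)/(2*sin(w) - 4)^2 = cos(w)/(sin(w) - 2)^2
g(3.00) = 0.54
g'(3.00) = -0.29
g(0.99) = 0.86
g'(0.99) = 0.40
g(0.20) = 0.56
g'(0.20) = 0.30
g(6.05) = 0.45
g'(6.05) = 0.20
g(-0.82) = 0.37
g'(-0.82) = 0.09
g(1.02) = 0.87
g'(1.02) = 0.40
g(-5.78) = 0.66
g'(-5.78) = 0.38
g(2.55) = 0.69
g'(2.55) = -0.40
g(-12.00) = 0.68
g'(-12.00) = 0.39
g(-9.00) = 0.41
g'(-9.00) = -0.16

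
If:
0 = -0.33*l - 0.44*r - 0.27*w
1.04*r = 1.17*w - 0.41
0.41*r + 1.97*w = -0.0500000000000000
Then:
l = 0.42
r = -0.34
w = 0.05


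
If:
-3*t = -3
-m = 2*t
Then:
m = -2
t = 1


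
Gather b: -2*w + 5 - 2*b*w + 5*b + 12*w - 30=b*(5 - 2*w) + 10*w - 25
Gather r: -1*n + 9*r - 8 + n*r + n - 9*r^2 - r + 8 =-9*r^2 + r*(n + 8)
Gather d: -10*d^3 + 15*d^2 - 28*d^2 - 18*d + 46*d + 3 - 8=-10*d^3 - 13*d^2 + 28*d - 5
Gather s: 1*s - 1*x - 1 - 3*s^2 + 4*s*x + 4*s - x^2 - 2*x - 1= -3*s^2 + s*(4*x + 5) - x^2 - 3*x - 2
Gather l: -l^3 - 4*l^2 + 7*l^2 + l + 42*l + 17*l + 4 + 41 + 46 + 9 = -l^3 + 3*l^2 + 60*l + 100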